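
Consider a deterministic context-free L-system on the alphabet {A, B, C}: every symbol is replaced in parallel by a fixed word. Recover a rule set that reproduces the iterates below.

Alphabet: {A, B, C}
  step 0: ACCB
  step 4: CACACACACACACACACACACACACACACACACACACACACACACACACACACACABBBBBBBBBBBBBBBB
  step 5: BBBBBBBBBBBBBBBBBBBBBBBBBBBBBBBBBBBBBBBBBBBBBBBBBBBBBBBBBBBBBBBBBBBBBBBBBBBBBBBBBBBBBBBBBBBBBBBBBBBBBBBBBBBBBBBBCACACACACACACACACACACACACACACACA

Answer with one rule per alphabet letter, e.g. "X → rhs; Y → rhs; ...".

A->B, B->CA, C->BBB

  step 4 ⇒ step 5: CACACACACACACACACACACACACACACACACACACACACACACACACACACACABBBBBBBBBBBBBBBB ⇒ BBB·B·BBB·B·BBB·B·BBB·B·BBB·B·BBB·B·BBB·B·BBB·B·BBB·B·BBB·B·BBB·B·BBB·B·BBB·B·BBB·B·BBB·B·BBB·B·BBB·B·BBB·B·BBB·B·BBB·B·BBB·B·BBB·B·BBB·B·BBB·B·BBB·B·BBB·B·BBB·B·BBB·B·CA·CA·CA·CA·CA·CA·CA·CA·CA·CA·CA·CA·CA·CA·CA·CA
    A ↦ B
    B ↦ CA
    C ↦ BBB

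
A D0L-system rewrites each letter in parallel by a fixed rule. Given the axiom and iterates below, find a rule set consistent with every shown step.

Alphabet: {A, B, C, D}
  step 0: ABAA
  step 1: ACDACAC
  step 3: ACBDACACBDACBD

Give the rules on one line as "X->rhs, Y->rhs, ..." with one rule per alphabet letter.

  step 0 ⇒ step 1: ABAA ⇒ AC·D·AC·AC
    A ↦ AC
    B ↦ D
    C ↦ B  (constrained at step 1)
    D ↦ A  (constrained at step 1)

A->AC, B->D, C->B, D->A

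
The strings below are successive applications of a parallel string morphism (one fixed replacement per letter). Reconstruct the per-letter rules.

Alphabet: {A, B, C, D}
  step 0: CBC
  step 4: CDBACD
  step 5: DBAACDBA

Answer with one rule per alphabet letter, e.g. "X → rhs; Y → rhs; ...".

  step 4 ⇒ step 5: CDBACD ⇒ D·BA·A·C·D·BA
    A ↦ C
    B ↦ A
    C ↦ D
    D ↦ BA

A->C, B->A, C->D, D->BA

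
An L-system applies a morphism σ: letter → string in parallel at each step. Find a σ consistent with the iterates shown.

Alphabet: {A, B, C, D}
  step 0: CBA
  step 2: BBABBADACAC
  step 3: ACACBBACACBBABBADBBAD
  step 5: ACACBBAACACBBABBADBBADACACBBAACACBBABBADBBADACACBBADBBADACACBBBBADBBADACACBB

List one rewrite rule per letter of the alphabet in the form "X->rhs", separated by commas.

  step 2 ⇒ step 3: BBABBADACAC ⇒ AC·AC·BB·AC·AC·BB·A·BB·AD·BB·AD
    A ↦ BB
    B ↦ AC
    C ↦ AD
    D ↦ A

A->BB, B->AC, C->AD, D->A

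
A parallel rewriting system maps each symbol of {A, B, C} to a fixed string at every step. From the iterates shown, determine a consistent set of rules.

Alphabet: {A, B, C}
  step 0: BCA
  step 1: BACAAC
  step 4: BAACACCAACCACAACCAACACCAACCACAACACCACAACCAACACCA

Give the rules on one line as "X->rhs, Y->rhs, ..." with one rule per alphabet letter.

  step 0 ⇒ step 1: BCA ⇒ BA·CA·AC
    A ↦ AC
    B ↦ BA
    C ↦ CA

A->AC, B->BA, C->CA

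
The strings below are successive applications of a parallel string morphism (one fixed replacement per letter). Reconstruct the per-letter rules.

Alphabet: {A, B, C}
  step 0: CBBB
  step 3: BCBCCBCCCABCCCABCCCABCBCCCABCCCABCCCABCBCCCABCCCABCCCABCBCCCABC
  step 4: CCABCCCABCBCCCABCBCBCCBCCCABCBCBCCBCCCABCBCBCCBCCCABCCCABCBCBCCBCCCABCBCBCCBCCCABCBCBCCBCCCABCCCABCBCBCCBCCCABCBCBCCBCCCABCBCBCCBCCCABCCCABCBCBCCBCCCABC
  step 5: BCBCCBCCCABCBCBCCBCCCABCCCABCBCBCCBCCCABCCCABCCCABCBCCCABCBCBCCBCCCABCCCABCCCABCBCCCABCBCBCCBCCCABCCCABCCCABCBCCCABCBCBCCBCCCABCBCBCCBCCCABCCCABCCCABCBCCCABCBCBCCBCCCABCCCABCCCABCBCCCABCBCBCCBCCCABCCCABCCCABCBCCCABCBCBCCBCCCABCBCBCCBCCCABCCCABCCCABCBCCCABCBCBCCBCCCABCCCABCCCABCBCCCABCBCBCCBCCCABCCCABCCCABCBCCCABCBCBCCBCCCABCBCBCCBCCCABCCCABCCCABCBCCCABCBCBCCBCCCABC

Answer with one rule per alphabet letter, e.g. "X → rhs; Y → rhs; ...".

  step 4 ⇒ step 5: CCABCCCABCBCCCABCBCBCCBCCCABCBCBCCBCCCABCBCBCCBCCCABCCCABCBCBCCBCCCABCBCBCCBCCCABCBCBCCBCCCABCCCABCBCBCCBCCCABCBCBCCBCCCABCBCBCCBCCCABCCCABCBCBCCBCCCABC ⇒ BC·BC·CBC·CCA·BC·BC·BC·CBC·CCA·BC·CCA·BC·BC·BC·CBC·CCA·BC·CCA·BC·CCA·BC·BC·CCA·BC·BC·BC·CBC·CCA·BC·CCA·BC·CCA·BC·BC·CCA·BC·BC·BC·CBC·CCA·BC·CCA·BC·CCA·BC·BC·CCA·BC·BC·BC·CBC·CCA·BC·BC·BC·CBC·CCA·BC·CCA·BC·CCA·BC·BC·CCA·BC·BC·BC·CBC·CCA·BC·CCA·BC·CCA·BC·BC·CCA·BC·BC·BC·CBC·CCA·BC·CCA·BC·CCA·BC·BC·CCA·BC·BC·BC·CBC·CCA·BC·BC·BC·CBC·CCA·BC·CCA·BC·CCA·BC·BC·CCA·BC·BC·BC·CBC·CCA·BC·CCA·BC·CCA·BC·BC·CCA·BC·BC·BC·CBC·CCA·BC·CCA·BC·CCA·BC·BC·CCA·BC·BC·BC·CBC·CCA·BC·BC·BC·CBC·CCA·BC·CCA·BC·CCA·BC·BC·CCA·BC·BC·BC·CBC·CCA·BC
    A ↦ CBC
    B ↦ CCA
    C ↦ BC

A->CBC, B->CCA, C->BC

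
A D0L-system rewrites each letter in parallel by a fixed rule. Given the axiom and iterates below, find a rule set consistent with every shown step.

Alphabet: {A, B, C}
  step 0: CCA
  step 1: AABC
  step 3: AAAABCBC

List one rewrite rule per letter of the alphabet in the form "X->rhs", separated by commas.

  step 0 ⇒ step 1: CCA ⇒ A·A·BC
    A ↦ BC
    C ↦ A
    B ↦ A  (constrained at step 1)

A->BC, B->A, C->A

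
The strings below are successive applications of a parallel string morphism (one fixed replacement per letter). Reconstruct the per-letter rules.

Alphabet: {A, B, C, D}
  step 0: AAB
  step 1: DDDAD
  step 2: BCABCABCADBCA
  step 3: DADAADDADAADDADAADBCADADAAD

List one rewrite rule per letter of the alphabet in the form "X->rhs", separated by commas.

  step 2 ⇒ step 3: BCABCABCADBCA ⇒ DAD·AA·D·DAD·AA·D·DAD·AA·D·BCA·DAD·AA·D
    A ↦ D
    B ↦ DAD
    C ↦ AA
    D ↦ BCA

A->D, B->DAD, C->AA, D->BCA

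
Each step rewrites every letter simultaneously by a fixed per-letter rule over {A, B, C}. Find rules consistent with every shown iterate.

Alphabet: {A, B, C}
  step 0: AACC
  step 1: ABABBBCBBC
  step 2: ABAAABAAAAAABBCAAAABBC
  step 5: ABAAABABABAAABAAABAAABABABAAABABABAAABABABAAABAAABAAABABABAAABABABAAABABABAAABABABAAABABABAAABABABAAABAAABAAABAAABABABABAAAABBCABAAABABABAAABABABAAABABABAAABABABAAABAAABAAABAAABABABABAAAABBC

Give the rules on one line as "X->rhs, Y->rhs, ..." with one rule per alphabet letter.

  step 1 ⇒ step 2: ABABBBCBBC ⇒ AB·AA·AB·AA·AA·AA·BBC·AA·AA·BBC
    A ↦ AB
    B ↦ AA
    C ↦ BBC

A->AB, B->AA, C->BBC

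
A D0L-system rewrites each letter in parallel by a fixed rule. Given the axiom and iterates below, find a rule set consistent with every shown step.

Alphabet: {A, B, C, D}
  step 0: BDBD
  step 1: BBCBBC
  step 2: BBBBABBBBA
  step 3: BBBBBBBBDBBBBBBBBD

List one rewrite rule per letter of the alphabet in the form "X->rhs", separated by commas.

A->D, B->BB, C->A, D->C

  step 2 ⇒ step 3: BBBBABBBBA ⇒ BB·BB·BB·BB·D·BB·BB·BB·BB·D
    A ↦ D
    B ↦ BB
  step 1 ⇒ step 2: BBCBBC ⇒ BB·BB·A·BB·BB·A
    C ↦ A
  step 0 ⇒ step 1: BDBD ⇒ BB·C·BB·C
    D ↦ C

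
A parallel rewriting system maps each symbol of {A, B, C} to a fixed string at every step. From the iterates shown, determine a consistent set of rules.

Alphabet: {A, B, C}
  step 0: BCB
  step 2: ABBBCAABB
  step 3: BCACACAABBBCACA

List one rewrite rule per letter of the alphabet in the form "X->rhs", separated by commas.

  step 2 ⇒ step 3: ABBBCAABB ⇒ B·CA·CA·CA·AB·B·B·CA·CA
    A ↦ B
    B ↦ CA
    C ↦ AB

A->B, B->CA, C->AB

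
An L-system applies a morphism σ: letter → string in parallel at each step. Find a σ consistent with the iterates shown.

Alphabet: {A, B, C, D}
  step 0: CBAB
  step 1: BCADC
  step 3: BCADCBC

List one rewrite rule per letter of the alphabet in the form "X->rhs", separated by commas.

  step 0 ⇒ step 1: CBAB ⇒ B·C·AD·C
    A ↦ AD
    B ↦ C
    C ↦ B
    D ↦ C  (constrained at step 1)

A->AD, B->C, C->B, D->C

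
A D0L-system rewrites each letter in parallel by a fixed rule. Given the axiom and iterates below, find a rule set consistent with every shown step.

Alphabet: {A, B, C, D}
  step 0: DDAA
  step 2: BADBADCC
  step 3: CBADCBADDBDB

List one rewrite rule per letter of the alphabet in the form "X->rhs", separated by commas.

A->B, B->C, C->DB, D->AD

  step 2 ⇒ step 3: BADBADCC ⇒ C·B·AD·C·B·AD·DB·DB
    A ↦ B
    B ↦ C
    C ↦ DB
    D ↦ AD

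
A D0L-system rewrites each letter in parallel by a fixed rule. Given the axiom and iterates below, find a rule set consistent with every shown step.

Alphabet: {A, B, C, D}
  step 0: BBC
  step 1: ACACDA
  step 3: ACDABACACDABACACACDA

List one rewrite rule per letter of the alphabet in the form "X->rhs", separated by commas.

A->AC, B->AC, C->DA, D->B

  step 0 ⇒ step 1: BBC ⇒ AC·AC·DA
    B ↦ AC
    C ↦ DA
    A ↦ AC  (constrained at step 1)
    D ↦ B  (constrained at step 1)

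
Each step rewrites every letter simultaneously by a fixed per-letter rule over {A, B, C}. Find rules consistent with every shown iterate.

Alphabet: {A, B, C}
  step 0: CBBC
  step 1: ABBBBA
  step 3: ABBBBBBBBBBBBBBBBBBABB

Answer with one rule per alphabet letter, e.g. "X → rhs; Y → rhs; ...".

A->CB, B->BB, C->A

  step 0 ⇒ step 1: CBBC ⇒ A·BB·BB·A
    B ↦ BB
    C ↦ A
    A ↦ CB  (constrained at step 1)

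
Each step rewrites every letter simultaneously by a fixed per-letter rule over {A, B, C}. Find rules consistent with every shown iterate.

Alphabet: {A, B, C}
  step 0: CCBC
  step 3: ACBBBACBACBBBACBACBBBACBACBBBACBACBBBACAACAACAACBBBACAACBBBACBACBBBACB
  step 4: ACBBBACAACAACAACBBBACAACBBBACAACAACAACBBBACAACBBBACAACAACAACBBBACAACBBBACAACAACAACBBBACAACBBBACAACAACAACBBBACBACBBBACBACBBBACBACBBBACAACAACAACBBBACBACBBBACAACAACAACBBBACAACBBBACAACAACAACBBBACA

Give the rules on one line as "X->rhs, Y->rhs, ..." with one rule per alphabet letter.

  step 3 ⇒ step 4: ACBBBACBACBBBACBACBBBACBACBBBACBACBBBACAACAACAACBBBACAACBBBACBACBBBACB ⇒ ACB·BB·ACA·ACA·ACA·ACB·BB·ACA·ACB·BB·ACA·ACA·ACA·ACB·BB·ACA·ACB·BB·ACA·ACA·ACA·ACB·BB·ACA·ACB·BB·ACA·ACA·ACA·ACB·BB·ACA·ACB·BB·ACA·ACA·ACA·ACB·BB·ACB·ACB·BB·ACB·ACB·BB·ACB·ACB·BB·ACA·ACA·ACA·ACB·BB·ACB·ACB·BB·ACA·ACA·ACA·ACB·BB·ACA·ACB·BB·ACA·ACA·ACA·ACB·BB·ACA
    A ↦ ACB
    B ↦ ACA
    C ↦ BB

A->ACB, B->ACA, C->BB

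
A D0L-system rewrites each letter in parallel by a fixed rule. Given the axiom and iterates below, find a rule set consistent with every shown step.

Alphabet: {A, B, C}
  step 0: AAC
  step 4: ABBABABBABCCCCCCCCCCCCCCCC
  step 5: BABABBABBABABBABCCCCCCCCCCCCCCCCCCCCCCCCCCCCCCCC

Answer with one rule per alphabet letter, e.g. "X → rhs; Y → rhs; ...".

  step 4 ⇒ step 5: ABBABABBABCCCCCCCCCCCCCCCC ⇒ B·AB·AB·B·AB·B·AB·AB·B·AB·CC·CC·CC·CC·CC·CC·CC·CC·CC·CC·CC·CC·CC·CC·CC·CC
    A ↦ B
    B ↦ AB
    C ↦ CC

A->B, B->AB, C->CC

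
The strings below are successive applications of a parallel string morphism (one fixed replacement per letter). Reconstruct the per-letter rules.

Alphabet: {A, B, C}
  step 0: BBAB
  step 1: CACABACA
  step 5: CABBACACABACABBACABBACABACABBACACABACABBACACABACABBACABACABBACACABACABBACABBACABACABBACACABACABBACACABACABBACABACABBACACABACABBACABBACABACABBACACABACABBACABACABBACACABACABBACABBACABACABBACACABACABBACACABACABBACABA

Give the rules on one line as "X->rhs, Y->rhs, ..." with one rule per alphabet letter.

A->BA, B->CA, C->CAB

  step 0 ⇒ step 1: BBAB ⇒ CA·CA·BA·CA
    A ↦ BA
    B ↦ CA
    C ↦ CAB  (constrained at step 1)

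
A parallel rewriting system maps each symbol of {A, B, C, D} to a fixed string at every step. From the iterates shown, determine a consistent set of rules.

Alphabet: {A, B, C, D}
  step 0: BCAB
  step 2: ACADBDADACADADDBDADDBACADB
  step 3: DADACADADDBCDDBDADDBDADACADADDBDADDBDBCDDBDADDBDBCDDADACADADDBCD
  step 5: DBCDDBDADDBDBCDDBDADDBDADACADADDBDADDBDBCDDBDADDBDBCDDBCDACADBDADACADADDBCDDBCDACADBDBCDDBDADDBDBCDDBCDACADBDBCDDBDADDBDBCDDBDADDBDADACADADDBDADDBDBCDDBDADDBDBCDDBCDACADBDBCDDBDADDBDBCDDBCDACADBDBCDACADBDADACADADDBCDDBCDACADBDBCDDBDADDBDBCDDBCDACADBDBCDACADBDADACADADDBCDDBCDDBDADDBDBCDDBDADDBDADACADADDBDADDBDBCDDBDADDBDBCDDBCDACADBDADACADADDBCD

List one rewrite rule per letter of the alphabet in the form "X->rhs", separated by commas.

  step 2 ⇒ step 3: ACADBDADACADADDBDADDBACADB ⇒ DAD·ACA·DAD·DB·CD·DB·DAD·DB·DAD·ACA·DAD·DB·DAD·DB·DB·CD·DB·DAD·DB·DB·CD·DAD·ACA·DAD·DB·CD
    A ↦ DAD
    B ↦ CD
    C ↦ ACA
    D ↦ DB

A->DAD, B->CD, C->ACA, D->DB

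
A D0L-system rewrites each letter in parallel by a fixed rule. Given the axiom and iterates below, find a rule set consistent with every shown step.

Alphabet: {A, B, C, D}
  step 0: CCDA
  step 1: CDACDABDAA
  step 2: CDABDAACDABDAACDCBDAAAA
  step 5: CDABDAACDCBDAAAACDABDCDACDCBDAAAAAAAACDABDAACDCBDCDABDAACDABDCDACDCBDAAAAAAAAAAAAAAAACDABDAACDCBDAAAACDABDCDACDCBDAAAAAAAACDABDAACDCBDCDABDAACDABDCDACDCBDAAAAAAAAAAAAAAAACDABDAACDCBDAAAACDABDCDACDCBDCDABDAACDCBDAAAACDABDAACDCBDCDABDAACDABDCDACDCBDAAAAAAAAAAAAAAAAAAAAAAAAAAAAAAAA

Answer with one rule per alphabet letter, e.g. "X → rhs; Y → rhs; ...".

A->AA, B->CDC, C->CDA, D->BD

  step 1 ⇒ step 2: CDACDABDAA ⇒ CDA·BD·AA·CDA·BD·AA·CDC·BD·AA·AA
    A ↦ AA
    B ↦ CDC
    C ↦ CDA
    D ↦ BD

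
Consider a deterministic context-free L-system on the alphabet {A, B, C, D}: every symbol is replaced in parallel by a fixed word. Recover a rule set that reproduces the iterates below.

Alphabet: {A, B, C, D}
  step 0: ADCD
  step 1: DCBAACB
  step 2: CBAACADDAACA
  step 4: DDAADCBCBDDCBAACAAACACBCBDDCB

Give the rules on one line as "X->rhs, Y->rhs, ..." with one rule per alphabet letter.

A->D, B->CA, C->AA, D->CB

  step 1 ⇒ step 2: DCBAACB ⇒ CB·AA·CA·D·D·AA·CA
    A ↦ D
    B ↦ CA
    C ↦ AA
    D ↦ CB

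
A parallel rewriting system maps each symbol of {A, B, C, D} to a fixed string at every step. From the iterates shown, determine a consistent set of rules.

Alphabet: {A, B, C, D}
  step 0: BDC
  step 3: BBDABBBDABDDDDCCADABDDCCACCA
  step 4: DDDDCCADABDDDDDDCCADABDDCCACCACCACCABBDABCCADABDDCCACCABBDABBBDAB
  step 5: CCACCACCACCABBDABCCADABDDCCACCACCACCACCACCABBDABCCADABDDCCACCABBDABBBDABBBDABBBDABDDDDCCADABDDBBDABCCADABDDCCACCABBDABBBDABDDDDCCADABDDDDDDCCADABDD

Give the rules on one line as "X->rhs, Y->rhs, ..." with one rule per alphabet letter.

  step 4 ⇒ step 5: DDDDCCADABDDDDDDCCADABDDCCACCACCACCABBDABCCADABDDCCACCABBDABBBDAB ⇒ CCA·CCA·CCA·CCA·B·B·DAB·CCA·DAB·DD·CCA·CCA·CCA·CCA·CCA·CCA·B·B·DAB·CCA·DAB·DD·CCA·CCA·B·B·DAB·B·B·DAB·B·B·DAB·B·B·DAB·DD·DD·CCA·DAB·DD·B·B·DAB·CCA·DAB·DD·CCA·CCA·B·B·DAB·B·B·DAB·DD·DD·CCA·DAB·DD·DD·DD·CCA·DAB·DD
    A ↦ DAB
    B ↦ DD
    C ↦ B
    D ↦ CCA

A->DAB, B->DD, C->B, D->CCA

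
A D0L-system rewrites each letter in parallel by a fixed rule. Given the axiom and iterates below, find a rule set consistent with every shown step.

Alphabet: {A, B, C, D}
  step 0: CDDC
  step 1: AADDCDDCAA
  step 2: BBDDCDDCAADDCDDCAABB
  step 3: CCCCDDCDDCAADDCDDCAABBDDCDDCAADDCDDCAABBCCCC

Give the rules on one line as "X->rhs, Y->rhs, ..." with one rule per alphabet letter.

  step 2 ⇒ step 3: BBDDCDDCAADDCDDCAABB ⇒ CC·CC·DDC·DDC·AA·DDC·DDC·AA·B·B·DDC·DDC·AA·DDC·DDC·AA·B·B·CC·CC
    A ↦ B
    B ↦ CC
    C ↦ AA
    D ↦ DDC

A->B, B->CC, C->AA, D->DDC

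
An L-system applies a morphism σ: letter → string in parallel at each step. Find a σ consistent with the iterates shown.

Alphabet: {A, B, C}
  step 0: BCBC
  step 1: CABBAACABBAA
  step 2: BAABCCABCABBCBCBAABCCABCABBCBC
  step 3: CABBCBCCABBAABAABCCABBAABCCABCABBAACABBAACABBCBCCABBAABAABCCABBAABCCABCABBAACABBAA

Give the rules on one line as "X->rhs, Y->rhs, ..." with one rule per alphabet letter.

A->BC, B->CAB, C->BAA

  step 2 ⇒ step 3: BAABCCABCABBCBCBAABCCABCABBCBC ⇒ CAB·BC·BC·CAB·BAA·BAA·BC·CAB·BAA·BC·CAB·CAB·BAA·CAB·BAA·CAB·BC·BC·CAB·BAA·BAA·BC·CAB·BAA·BC·CAB·CAB·BAA·CAB·BAA
    A ↦ BC
    B ↦ CAB
    C ↦ BAA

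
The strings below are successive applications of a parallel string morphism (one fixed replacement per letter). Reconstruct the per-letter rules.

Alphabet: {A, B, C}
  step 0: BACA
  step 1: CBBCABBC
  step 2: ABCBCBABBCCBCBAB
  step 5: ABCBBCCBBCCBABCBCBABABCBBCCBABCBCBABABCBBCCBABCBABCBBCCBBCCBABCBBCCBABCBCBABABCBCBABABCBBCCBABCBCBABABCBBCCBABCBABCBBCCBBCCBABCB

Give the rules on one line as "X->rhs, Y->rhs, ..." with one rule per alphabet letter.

A->BC, B->CB, C->AB

  step 1 ⇒ step 2: CBBCABBC ⇒ AB·CB·CB·AB·BC·CB·CB·AB
    A ↦ BC
    B ↦ CB
    C ↦ AB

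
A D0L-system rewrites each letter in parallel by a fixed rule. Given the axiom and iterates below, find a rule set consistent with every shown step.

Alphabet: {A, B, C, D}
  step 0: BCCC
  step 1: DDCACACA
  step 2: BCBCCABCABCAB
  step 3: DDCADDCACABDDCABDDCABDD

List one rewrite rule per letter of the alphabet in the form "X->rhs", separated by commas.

A->B, B->DD, C->CA, D->BC

  step 2 ⇒ step 3: BCBCCABCABCAB ⇒ DD·CA·DD·CA·CA·B·DD·CA·B·DD·CA·B·DD
    A ↦ B
    B ↦ DD
    C ↦ CA
  step 1 ⇒ step 2: DDCACACA ⇒ BC·BC·CA·B·CA·B·CA·B
    D ↦ BC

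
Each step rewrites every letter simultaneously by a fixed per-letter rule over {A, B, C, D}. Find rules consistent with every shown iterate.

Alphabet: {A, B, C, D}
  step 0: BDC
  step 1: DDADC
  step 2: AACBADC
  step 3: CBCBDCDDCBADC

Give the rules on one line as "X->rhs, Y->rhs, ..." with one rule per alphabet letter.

  step 2 ⇒ step 3: AACBADC ⇒ CB·CB·DC·DD·CB·A·DC
    A ↦ CB
    B ↦ DD
    C ↦ DC
    D ↦ A

A->CB, B->DD, C->DC, D->A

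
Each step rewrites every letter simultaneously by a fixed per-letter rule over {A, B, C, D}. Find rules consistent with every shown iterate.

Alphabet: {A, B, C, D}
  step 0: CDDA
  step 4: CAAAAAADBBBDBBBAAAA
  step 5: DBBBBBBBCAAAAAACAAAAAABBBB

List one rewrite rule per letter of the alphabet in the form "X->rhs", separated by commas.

  step 4 ⇒ step 5: CAAAAAADBBBDBBBAAAA ⇒ DB·B·B·B·B·B·B·C·AA·AA·AA·C·AA·AA·AA·B·B·B·B
    A ↦ B
    B ↦ AA
    C ↦ DB
    D ↦ C

A->B, B->AA, C->DB, D->C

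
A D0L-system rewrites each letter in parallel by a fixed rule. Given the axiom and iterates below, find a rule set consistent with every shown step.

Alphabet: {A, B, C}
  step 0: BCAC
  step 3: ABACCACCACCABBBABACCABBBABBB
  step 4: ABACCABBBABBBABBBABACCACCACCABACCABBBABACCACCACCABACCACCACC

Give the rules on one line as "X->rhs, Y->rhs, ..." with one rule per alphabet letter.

  step 3 ⇒ step 4: ABACCACCACCABBBABACCABBBABBB ⇒ AB·ACC·AB·B·B·AB·B·B·AB·B·B·AB·ACC·ACC·ACC·AB·ACC·AB·B·B·AB·ACC·ACC·ACC·AB·ACC·ACC·ACC
    A ↦ AB
    B ↦ ACC
    C ↦ B

A->AB, B->ACC, C->B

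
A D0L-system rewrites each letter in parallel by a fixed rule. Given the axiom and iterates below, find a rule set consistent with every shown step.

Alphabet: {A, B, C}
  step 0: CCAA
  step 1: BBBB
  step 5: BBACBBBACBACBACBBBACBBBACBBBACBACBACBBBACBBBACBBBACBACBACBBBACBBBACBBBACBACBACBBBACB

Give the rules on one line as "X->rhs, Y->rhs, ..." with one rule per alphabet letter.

  step 0 ⇒ step 1: CCAA ⇒ B·B·B·B
    A ↦ B
    C ↦ B
    B ↦ ACB  (constrained at step 1)

A->B, B->ACB, C->B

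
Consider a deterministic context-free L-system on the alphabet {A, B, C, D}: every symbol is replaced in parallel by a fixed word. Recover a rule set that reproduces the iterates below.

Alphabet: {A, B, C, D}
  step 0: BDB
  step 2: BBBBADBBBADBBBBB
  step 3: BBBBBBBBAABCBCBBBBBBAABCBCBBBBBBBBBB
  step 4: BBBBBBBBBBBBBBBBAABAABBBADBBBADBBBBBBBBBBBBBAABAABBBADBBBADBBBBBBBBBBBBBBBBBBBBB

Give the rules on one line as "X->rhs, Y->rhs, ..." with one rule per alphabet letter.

  step 3 ⇒ step 4: BBBBBBBBAABCBCBBBBBBAABCBCBBBBBBBBBB ⇒ BB·BB·BB·BB·BB·BB·BB·BB·AAB·AAB·BB·ADB·BB·ADB·BB·BB·BB·BB·BB·BB·AAB·AAB·BB·ADB·BB·ADB·BB·BB·BB·BB·BB·BB·BB·BB·BB·BB
    A ↦ AAB
    B ↦ BB
    C ↦ ADB
  step 2 ⇒ step 3: BBBBADBBBADBBBBB ⇒ BB·BB·BB·BB·AAB·CBC·BB·BB·BB·AAB·CBC·BB·BB·BB·BB·BB
    D ↦ CBC

A->AAB, B->BB, C->ADB, D->CBC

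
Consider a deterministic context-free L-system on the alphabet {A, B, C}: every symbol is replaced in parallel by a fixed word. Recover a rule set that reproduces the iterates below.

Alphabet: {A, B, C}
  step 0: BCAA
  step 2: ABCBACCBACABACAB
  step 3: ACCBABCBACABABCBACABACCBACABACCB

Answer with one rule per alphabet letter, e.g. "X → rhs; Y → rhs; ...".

  step 2 ⇒ step 3: ABCBACCBACABACAB ⇒ AC·CB·AB·CB·AC·AB·AB·CB·AC·AB·AC·CB·AC·AB·AC·CB
    A ↦ AC
    B ↦ CB
    C ↦ AB

A->AC, B->CB, C->AB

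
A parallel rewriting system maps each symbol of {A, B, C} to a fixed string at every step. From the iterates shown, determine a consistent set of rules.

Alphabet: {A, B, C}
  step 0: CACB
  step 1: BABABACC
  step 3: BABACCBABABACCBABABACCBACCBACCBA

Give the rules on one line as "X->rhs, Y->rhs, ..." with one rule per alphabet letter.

  step 0 ⇒ step 1: CACB ⇒ BA·BA·BA·CC
    A ↦ BA
    B ↦ CC
    C ↦ BA

A->BA, B->CC, C->BA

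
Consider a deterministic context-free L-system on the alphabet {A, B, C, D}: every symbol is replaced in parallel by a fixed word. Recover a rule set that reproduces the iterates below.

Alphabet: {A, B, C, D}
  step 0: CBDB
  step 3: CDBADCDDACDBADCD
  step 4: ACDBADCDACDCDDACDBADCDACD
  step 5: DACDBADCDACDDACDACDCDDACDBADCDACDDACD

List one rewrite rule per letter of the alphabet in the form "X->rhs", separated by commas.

  step 4 ⇒ step 5: ACDBADCDACDCDDACDBADCDACD ⇒ D·A·CD·BA·D·CD·A·CD·D·A·CD·A·CD·CD·D·A·CD·BA·D·CD·A·CD·D·A·CD
    A ↦ D
    B ↦ BA
    C ↦ A
    D ↦ CD

A->D, B->BA, C->A, D->CD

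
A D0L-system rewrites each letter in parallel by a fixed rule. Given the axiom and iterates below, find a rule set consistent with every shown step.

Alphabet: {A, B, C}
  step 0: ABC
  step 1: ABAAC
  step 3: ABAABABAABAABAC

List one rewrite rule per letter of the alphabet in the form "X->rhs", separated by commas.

  step 0 ⇒ step 1: ABC ⇒ AB·A·AC
    A ↦ AB
    B ↦ A
    C ↦ AC

A->AB, B->A, C->AC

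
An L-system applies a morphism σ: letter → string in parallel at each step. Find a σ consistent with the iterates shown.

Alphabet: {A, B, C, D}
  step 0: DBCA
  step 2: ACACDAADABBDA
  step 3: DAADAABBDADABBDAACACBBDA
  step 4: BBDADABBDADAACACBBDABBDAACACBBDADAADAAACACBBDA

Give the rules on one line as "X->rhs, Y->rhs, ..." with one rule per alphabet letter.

  step 3 ⇒ step 4: DAADAABBDADABBDAACACBBDA ⇒ BB·DA·DA·BB·DA·DA·AC·AC·BB·DA·BB·DA·AC·AC·BB·DA·DA·A·DA·A·AC·AC·BB·DA
    A ↦ DA
    B ↦ AC
    C ↦ A
    D ↦ BB

A->DA, B->AC, C->A, D->BB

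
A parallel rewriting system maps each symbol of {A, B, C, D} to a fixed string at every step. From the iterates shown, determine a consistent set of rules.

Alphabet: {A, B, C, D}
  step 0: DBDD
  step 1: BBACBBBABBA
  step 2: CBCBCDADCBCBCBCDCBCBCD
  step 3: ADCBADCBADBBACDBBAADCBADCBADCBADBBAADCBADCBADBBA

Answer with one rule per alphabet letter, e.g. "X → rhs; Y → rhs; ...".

A->CD, B->CB, C->AD, D->BBA

  step 2 ⇒ step 3: CBCBCDADCBCBCBCDCBCBCD ⇒ AD·CB·AD·CB·AD·BBA·CD·BBA·AD·CB·AD·CB·AD·CB·AD·BBA·AD·CB·AD·CB·AD·BBA
    A ↦ CD
    B ↦ CB
    C ↦ AD
    D ↦ BBA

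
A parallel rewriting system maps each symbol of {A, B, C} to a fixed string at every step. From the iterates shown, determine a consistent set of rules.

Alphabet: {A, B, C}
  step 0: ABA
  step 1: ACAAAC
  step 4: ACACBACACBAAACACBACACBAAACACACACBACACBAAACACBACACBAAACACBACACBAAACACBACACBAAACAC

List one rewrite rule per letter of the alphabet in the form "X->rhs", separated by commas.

A->AC, B->AA, C->ACB

  step 0 ⇒ step 1: ABA ⇒ AC·AA·AC
    A ↦ AC
    B ↦ AA
    C ↦ ACB  (constrained at step 1)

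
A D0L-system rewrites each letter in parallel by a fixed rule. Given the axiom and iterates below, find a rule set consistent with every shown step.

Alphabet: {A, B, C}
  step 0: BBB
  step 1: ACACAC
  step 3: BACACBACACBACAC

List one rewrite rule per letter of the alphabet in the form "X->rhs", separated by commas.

A->CB, B->AC, C->B

  step 0 ⇒ step 1: BBB ⇒ AC·AC·AC
    B ↦ AC
    A ↦ CB  (constrained at step 1)
    C ↦ B  (constrained at step 1)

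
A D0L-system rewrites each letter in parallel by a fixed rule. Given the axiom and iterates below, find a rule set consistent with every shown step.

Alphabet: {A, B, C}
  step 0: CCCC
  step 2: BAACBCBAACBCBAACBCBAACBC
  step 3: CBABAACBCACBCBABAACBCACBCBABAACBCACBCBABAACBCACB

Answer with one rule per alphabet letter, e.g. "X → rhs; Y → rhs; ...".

  step 2 ⇒ step 3: BAACBCBAACBCBAACBCBAACBC ⇒ C·BA·BA·ACB·C·ACB·C·BA·BA·ACB·C·ACB·C·BA·BA·ACB·C·ACB·C·BA·BA·ACB·C·ACB
    A ↦ BA
    B ↦ C
    C ↦ ACB

A->BA, B->C, C->ACB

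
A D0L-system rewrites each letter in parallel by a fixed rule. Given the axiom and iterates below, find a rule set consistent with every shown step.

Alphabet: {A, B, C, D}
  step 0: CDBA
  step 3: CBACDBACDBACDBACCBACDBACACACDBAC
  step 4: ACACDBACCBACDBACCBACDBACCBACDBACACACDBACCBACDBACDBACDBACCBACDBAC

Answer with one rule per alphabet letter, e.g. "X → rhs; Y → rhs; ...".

A->DB, B->AC, C->AC, D->CB

  step 3 ⇒ step 4: CBACDBACDBACDBACCBACDBACACACDBAC ⇒ AC·AC·DB·AC·CB·AC·DB·AC·CB·AC·DB·AC·CB·AC·DB·AC·AC·AC·DB·AC·CB·AC·DB·AC·DB·AC·DB·AC·CB·AC·DB·AC
    A ↦ DB
    B ↦ AC
    C ↦ AC
    D ↦ CB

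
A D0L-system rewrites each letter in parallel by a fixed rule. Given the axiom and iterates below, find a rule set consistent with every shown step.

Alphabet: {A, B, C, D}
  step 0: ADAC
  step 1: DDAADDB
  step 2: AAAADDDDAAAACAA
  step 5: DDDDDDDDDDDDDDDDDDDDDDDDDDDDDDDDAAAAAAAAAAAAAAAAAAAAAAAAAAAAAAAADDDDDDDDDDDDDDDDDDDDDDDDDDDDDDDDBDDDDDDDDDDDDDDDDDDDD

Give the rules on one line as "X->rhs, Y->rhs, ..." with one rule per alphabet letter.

A->DD, B->CAA, C->B, D->AA

  step 1 ⇒ step 2: DDAADDB ⇒ AA·AA·DD·DD·AA·AA·CAA
    A ↦ DD
    B ↦ CAA
    D ↦ AA
  step 0 ⇒ step 1: ADAC ⇒ DD·AA·DD·B
    C ↦ B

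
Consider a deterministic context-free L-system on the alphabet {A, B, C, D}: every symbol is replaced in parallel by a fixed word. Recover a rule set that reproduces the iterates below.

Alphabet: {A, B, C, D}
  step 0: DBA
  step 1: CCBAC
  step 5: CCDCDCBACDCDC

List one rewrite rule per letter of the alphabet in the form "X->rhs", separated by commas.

  step 0 ⇒ step 1: DBA ⇒ C·CBA·C
    A ↦ C
    B ↦ CBA
    D ↦ C
    C ↦ D  (constrained at step 1)

A->C, B->CBA, C->D, D->C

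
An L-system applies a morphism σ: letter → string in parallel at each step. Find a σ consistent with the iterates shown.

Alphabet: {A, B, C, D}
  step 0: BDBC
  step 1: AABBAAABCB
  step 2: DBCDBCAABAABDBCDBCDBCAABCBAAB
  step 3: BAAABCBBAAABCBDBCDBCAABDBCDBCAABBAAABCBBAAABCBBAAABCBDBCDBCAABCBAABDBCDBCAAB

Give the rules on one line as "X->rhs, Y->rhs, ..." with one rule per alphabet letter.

  step 2 ⇒ step 3: DBCDBCAABAABDBCDBCDBCAABCBAAB ⇒ BA·AAB·CB·BA·AAB·CB·DBC·DBC·AAB·DBC·DBC·AAB·BA·AAB·CB·BA·AAB·CB·BA·AAB·CB·DBC·DBC·AAB·CB·AAB·DBC·DBC·AAB
    A ↦ DBC
    B ↦ AAB
    C ↦ CB
    D ↦ BA

A->DBC, B->AAB, C->CB, D->BA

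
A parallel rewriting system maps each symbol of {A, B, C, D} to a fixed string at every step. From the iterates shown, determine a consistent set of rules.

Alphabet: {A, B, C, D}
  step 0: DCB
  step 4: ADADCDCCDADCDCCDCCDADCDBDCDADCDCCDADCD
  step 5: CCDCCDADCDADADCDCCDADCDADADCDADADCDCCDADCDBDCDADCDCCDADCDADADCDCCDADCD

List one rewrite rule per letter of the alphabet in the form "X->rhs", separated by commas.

A->C, B->BD, C->AD, D->CD

  step 4 ⇒ step 5: ADADCDCCDADCDCCDCCDADCDBDCDADCDCCDADCD ⇒ C·CD·C·CD·AD·CD·AD·AD·CD·C·CD·AD·CD·AD·AD·CD·AD·AD·CD·C·CD·AD·CD·BD·CD·AD·CD·C·CD·AD·CD·AD·AD·CD·C·CD·AD·CD
    A ↦ C
    B ↦ BD
    C ↦ AD
    D ↦ CD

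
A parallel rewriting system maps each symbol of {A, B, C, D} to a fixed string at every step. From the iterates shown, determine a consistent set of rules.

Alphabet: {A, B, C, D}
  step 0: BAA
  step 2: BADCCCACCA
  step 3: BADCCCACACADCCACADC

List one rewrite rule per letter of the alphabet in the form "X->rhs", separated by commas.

  step 2 ⇒ step 3: BADCCCACCA ⇒ BA·DC·C·CA·CA·CA·DC·CA·CA·DC
    A ↦ DC
    B ↦ BA
    C ↦ CA
    D ↦ C

A->DC, B->BA, C->CA, D->C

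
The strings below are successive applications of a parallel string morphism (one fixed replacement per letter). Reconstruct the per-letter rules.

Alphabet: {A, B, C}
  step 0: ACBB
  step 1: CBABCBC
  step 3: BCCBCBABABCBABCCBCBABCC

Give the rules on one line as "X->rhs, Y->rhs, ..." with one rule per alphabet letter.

A->C, B->BC, C->BA

  step 0 ⇒ step 1: ACBB ⇒ C·BA·BC·BC
    A ↦ C
    B ↦ BC
    C ↦ BA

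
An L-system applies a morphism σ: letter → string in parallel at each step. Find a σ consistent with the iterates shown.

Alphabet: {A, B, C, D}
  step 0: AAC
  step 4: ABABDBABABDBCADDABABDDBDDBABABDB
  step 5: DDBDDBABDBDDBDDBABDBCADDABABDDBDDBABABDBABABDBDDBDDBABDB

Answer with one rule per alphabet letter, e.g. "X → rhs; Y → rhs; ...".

  step 4 ⇒ step 5: ABABDBABABDBCADDABABDDBDDBABABDB ⇒ D·DB·D·DB·AB·DB·D·DB·D·DB·AB·DB·CAD·D·AB·AB·D·DB·D·DB·AB·AB·DB·AB·AB·DB·D·DB·D·DB·AB·DB
    A ↦ D
    B ↦ DB
    C ↦ CAD
    D ↦ AB

A->D, B->DB, C->CAD, D->AB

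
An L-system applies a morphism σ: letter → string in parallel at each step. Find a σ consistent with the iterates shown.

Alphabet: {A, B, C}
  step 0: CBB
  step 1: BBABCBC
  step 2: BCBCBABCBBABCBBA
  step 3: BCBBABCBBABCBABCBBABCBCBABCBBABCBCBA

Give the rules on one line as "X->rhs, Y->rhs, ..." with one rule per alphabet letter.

  step 2 ⇒ step 3: BCBCBABCBBABCBBA ⇒ BC·BBA·BC·BBA·BC·BA·BC·BBA·BC·BC·BA·BC·BBA·BC·BC·BA
    A ↦ BA
    B ↦ BC
    C ↦ BBA

A->BA, B->BC, C->BBA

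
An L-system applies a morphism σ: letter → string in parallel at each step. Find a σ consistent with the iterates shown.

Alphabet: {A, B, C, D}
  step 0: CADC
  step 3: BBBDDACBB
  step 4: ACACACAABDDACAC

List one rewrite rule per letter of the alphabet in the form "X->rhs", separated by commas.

A->B, B->AC, C->DD, D->A

  step 3 ⇒ step 4: BBBDDACBB ⇒ AC·AC·AC·A·A·B·DD·AC·AC
    A ↦ B
    B ↦ AC
    C ↦ DD
    D ↦ A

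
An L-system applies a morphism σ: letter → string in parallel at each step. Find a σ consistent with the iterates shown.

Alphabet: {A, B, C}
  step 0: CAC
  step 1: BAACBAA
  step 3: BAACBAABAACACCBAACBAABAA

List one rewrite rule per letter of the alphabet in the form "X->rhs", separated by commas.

A->C, B->CA, C->BAA

  step 0 ⇒ step 1: CAC ⇒ BAA·C·BAA
    A ↦ C
    C ↦ BAA
    B ↦ CA  (constrained at step 1)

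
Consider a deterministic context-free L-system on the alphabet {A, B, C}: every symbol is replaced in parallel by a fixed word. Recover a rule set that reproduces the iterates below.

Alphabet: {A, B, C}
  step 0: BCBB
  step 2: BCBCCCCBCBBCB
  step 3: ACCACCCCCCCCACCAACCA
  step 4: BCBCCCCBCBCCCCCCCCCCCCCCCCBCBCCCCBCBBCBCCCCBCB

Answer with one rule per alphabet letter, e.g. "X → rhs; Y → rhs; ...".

A->BCB, B->A, C->CC

  step 3 ⇒ step 4: ACCACCCCCCCCACCAACCA ⇒ BCB·CC·CC·BCB·CC·CC·CC·CC·CC·CC·CC·CC·BCB·CC·CC·BCB·BCB·CC·CC·BCB
    A ↦ BCB
    C ↦ CC
  step 2 ⇒ step 3: BCBCCCCBCBBCB ⇒ A·CC·A·CC·CC·CC·CC·A·CC·A·A·CC·A
    B ↦ A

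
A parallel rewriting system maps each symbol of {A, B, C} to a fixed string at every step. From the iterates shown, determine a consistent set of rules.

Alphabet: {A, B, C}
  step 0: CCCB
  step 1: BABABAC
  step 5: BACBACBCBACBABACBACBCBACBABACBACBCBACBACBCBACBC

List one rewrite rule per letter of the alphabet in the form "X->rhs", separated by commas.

  step 0 ⇒ step 1: CCCB ⇒ BA·BA·BA·C
    B ↦ C
    C ↦ BA
    A ↦ BC  (constrained at step 1)

A->BC, B->C, C->BA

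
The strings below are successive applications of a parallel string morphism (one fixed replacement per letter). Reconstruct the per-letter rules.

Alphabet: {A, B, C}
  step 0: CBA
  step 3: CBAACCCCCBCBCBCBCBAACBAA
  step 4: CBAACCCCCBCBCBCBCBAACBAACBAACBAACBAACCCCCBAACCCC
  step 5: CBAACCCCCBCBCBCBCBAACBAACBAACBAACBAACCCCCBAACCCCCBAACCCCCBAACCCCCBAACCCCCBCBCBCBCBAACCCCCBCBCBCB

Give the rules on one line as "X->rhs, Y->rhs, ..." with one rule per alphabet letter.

A->CC, B->AA, C->CB

  step 4 ⇒ step 5: CBAACCCCCBCBCBCBCBAACBAACBAACBAACBAACCCCCBAACCCC ⇒ CB·AA·CC·CC·CB·CB·CB·CB·CB·AA·CB·AA·CB·AA·CB·AA·CB·AA·CC·CC·CB·AA·CC·CC·CB·AA·CC·CC·CB·AA·CC·CC·CB·AA·CC·CC·CB·CB·CB·CB·CB·AA·CC·CC·CB·CB·CB·CB
    A ↦ CC
    B ↦ AA
    C ↦ CB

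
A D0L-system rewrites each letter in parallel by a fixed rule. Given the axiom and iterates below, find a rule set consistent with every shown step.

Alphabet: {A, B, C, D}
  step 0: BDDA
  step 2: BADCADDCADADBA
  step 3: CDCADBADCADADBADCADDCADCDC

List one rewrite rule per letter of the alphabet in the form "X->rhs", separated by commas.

A->DC, B->C, C->BA, D->AD

  step 2 ⇒ step 3: BADCADDCADADBA ⇒ C·DC·AD·BA·DC·AD·AD·BA·DC·AD·DC·AD·C·DC
    A ↦ DC
    B ↦ C
    C ↦ BA
    D ↦ AD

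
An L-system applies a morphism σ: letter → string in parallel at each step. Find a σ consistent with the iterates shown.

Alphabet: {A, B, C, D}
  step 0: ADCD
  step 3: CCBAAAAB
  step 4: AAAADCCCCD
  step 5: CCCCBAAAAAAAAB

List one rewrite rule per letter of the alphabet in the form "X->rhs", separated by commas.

A->C, B->D, C->AA, D->B

  step 4 ⇒ step 5: AAAADCCCCD ⇒ C·C·C·C·B·AA·AA·AA·AA·B
    A ↦ C
    C ↦ AA
    D ↦ B
  step 3 ⇒ step 4: CCBAAAAB ⇒ AA·AA·D·C·C·C·C·D
    B ↦ D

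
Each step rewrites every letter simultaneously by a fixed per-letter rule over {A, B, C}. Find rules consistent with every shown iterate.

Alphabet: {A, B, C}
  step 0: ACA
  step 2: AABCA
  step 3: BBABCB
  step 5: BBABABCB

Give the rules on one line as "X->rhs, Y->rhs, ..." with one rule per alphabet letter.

A->B, B->A, C->BC

  step 2 ⇒ step 3: AABCA ⇒ B·B·A·BC·B
    A ↦ B
    B ↦ A
    C ↦ BC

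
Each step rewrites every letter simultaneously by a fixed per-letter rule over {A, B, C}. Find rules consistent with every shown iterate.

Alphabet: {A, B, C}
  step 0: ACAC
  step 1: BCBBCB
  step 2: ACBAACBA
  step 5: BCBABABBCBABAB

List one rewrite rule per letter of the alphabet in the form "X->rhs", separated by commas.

  step 1 ⇒ step 2: BCBBCB ⇒ A·CB·A·A·CB·A
    B ↦ A
    C ↦ CB
  step 0 ⇒ step 1: ACAC ⇒ B·CB·B·CB
    A ↦ B

A->B, B->A, C->CB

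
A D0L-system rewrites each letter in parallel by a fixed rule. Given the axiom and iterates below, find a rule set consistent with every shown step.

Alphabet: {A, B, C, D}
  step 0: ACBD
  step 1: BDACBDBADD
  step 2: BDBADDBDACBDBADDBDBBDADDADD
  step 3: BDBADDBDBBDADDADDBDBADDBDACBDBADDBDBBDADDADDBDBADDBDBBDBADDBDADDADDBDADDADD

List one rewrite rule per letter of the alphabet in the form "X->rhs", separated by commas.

  step 2 ⇒ step 3: BDBADDBDACBDBADDBDBBDADDADD ⇒ BDB·ADD·BDB·BD·ADD·ADD·BDB·ADD·BD·AC·BDB·ADD·BDB·BD·ADD·ADD·BDB·ADD·BDB·BDB·ADD·BD·ADD·ADD·BD·ADD·ADD
    A ↦ BD
    B ↦ BDB
    C ↦ AC
    D ↦ ADD

A->BD, B->BDB, C->AC, D->ADD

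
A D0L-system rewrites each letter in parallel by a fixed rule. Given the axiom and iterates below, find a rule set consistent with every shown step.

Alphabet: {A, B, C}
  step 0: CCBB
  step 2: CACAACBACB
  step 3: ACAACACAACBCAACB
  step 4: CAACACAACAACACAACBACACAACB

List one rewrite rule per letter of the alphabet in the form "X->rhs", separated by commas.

  step 3 ⇒ step 4: ACAACACAACBCAACB ⇒ CA·A·CA·CA·A·CA·A·CA·CA·A·CB·A·CA·CA·A·CB
    A ↦ CA
    B ↦ CB
    C ↦ A

A->CA, B->CB, C->A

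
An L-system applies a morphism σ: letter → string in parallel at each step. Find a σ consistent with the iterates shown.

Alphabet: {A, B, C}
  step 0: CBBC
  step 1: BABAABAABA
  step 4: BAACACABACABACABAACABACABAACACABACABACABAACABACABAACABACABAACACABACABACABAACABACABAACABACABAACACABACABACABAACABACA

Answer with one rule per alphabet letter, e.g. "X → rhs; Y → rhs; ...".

A->CA, B->BAA, C->BA

  step 0 ⇒ step 1: CBBC ⇒ BA·BAA·BAA·BA
    B ↦ BAA
    C ↦ BA
    A ↦ CA  (constrained at step 1)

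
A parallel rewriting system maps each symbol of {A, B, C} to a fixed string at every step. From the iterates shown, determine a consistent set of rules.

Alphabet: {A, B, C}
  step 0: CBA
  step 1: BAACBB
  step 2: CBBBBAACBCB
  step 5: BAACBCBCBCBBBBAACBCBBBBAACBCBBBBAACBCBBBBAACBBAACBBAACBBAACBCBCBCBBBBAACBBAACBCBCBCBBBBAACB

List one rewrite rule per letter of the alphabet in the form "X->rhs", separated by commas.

A->B, B->CB, C->BAA

  step 1 ⇒ step 2: BAACBB ⇒ CB·B·B·BAA·CB·CB
    A ↦ B
    B ↦ CB
    C ↦ BAA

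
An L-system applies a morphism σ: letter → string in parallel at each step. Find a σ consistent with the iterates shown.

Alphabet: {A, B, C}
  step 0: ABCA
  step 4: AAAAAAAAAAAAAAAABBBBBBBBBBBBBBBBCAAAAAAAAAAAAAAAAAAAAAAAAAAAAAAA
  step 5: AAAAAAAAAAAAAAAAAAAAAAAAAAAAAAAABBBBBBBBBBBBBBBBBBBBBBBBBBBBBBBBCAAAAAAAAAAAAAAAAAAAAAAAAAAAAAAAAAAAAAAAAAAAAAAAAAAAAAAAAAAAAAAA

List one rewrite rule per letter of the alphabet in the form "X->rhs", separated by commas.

A->AA, B->BB, C->CA

  step 4 ⇒ step 5: AAAAAAAAAAAAAAAABBBBBBBBBBBBBBBBCAAAAAAAAAAAAAAAAAAAAAAAAAAAAAAA ⇒ AA·AA·AA·AA·AA·AA·AA·AA·AA·AA·AA·AA·AA·AA·AA·AA·BB·BB·BB·BB·BB·BB·BB·BB·BB·BB·BB·BB·BB·BB·BB·BB·CA·AA·AA·AA·AA·AA·AA·AA·AA·AA·AA·AA·AA·AA·AA·AA·AA·AA·AA·AA·AA·AA·AA·AA·AA·AA·AA·AA·AA·AA·AA·AA
    A ↦ AA
    B ↦ BB
    C ↦ CA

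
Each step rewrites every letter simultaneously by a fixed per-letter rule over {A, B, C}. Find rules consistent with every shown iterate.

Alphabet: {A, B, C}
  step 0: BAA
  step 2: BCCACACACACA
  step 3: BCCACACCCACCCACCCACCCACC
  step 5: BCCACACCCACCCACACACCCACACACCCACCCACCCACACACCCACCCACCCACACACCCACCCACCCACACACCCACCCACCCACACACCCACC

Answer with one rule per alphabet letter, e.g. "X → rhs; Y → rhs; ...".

A->CC, B->BC, C->CA

  step 2 ⇒ step 3: BCCACACACACA ⇒ BC·CA·CA·CC·CA·CC·CA·CC·CA·CC·CA·CC
    A ↦ CC
    B ↦ BC
    C ↦ CA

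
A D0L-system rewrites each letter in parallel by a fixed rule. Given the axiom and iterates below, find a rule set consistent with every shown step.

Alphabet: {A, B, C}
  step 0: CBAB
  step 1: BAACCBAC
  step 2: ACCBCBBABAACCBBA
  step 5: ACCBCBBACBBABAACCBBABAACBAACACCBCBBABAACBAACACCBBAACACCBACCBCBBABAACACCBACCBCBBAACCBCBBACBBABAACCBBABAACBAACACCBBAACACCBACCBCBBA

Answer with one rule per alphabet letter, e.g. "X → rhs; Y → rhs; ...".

A->CB, B->AC, C->BA

  step 1 ⇒ step 2: BAACCBAC ⇒ AC·CB·CB·BA·BA·AC·CB·BA
    A ↦ CB
    B ↦ AC
    C ↦ BA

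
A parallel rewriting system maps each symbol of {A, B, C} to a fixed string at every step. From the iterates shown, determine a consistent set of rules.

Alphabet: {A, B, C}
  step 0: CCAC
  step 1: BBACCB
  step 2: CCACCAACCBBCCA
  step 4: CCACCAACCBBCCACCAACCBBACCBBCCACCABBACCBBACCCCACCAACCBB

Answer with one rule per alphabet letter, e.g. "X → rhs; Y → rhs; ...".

  step 1 ⇒ step 2: BBACCB ⇒ CCA·CCA·ACC·B·B·CCA
    A ↦ ACC
    B ↦ CCA
    C ↦ B

A->ACC, B->CCA, C->B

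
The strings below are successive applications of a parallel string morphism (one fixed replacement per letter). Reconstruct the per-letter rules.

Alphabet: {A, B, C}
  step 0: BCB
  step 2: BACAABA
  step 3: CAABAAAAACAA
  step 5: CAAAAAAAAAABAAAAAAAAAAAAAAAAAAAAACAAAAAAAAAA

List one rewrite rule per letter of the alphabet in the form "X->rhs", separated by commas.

  step 2 ⇒ step 3: BACAABA ⇒ C·AA·BA·AA·AA·C·AA
    A ↦ AA
    B ↦ C
    C ↦ BA

A->AA, B->C, C->BA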